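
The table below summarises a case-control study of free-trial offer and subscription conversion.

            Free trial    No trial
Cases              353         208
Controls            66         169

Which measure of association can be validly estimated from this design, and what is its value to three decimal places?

Reading the table with exposure as columns: a = 353 (Free trial, case), b = 66 (Free trial, non-case), c = 208 (No trial, case), d = 169.
This is a case-control study: participants were sampled on outcome status, so risks in the source population cannot be estimated directly — relative risk is not valid here. The odds ratio is the appropriate measure.
OR = (a·d)/(b·c) = (353 × 169) / (66 × 208) = 59657 / 13728 = 4.34564

4.346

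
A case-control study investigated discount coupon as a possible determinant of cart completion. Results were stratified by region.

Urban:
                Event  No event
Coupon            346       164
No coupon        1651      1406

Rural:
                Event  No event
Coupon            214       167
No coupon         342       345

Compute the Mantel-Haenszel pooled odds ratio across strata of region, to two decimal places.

1.59

OR_MH = Σ(aᵢdᵢ/nᵢ) / Σ(bᵢcᵢ/nᵢ), where nᵢ is the stratum total.
Stratum 1 (Urban): n = 3567; a·d/n = 346·1406/3567 = 136.3824; b·c/n = 164·1651/3567 = 75.9080
Stratum 2 (Rural): n = 1068; a·d/n = 214·345/1068 = 69.1292; b·c/n = 167·342/1068 = 53.4775
OR_MH = (136.3824 + 69.1292) / (75.9080 + 53.4775) = 205.5116 / 129.3856 = 1.58837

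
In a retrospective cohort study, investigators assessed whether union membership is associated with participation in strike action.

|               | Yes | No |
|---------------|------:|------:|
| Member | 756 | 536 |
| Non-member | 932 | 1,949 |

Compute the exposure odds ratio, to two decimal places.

2.95

Cells: a = 756, b = 536, c = 932, d = 1949.
OR = (a·d)/(b·c) = (756 × 1949) / (536 × 932) = 1473444 / 499552 = 2.94953
The odds of participation in strike action are about 2.95 times as high in the member group.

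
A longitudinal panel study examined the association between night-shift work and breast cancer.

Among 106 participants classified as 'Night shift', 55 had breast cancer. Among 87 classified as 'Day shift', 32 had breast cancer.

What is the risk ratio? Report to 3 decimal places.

From the description: a = 55, b = 51, c = 32, d = 55.
Risk in exposed = 55/106 = 0.51887; risk in unexposed = 32/87 = 0.36782.
RR = 0.51887 / 0.36782 = 1.41067
The risk among the exposed is 1.41 times that among the unexposed.

1.411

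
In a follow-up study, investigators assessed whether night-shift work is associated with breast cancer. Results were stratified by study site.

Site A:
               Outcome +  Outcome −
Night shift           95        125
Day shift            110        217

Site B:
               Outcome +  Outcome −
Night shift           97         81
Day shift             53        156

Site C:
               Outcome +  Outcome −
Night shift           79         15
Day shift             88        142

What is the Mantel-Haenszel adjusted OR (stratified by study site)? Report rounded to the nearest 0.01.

2.76

OR_MH = Σ(aᵢdᵢ/nᵢ) / Σ(bᵢcᵢ/nᵢ), where nᵢ is the stratum total.
Stratum 1 (Site A): n = 547; a·d/n = 95·217/547 = 37.6874; b·c/n = 125·110/547 = 25.1371
Stratum 2 (Site B): n = 387; a·d/n = 97·156/387 = 39.1008; b·c/n = 81·53/387 = 11.0930
Stratum 3 (Site C): n = 324; a·d/n = 79·142/324 = 34.6235; b·c/n = 15·88/324 = 4.0741
OR_MH = (37.6874 + 39.1008 + 34.6235) / (25.1371 + 11.0930 + 4.0741) = 111.4116 / 40.3042 = 2.76427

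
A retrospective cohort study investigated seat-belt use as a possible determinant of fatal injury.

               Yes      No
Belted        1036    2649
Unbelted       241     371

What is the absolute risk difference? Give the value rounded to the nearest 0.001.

Cells: a = 1036, b = 2649, c = 241, d = 371.
Risk in exposed = 1036/3685 = 0.281140; risk in unexposed = 241/612 = 0.393791.
Risk difference = 0.281140 − 0.393791 = -0.112651

-0.113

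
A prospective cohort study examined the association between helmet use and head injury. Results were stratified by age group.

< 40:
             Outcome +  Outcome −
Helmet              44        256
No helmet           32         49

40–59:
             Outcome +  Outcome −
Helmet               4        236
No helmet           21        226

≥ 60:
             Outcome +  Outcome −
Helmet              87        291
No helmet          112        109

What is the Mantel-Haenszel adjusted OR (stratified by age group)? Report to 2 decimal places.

0.27

OR_MH = Σ(aᵢdᵢ/nᵢ) / Σ(bᵢcᵢ/nᵢ), where nᵢ is the stratum total.
Stratum 1 (< 40): n = 381; a·d/n = 44·49/381 = 5.6588; b·c/n = 256·32/381 = 21.5013
Stratum 2 (40–59): n = 487; a·d/n = 4·226/487 = 1.8563; b·c/n = 236·21/487 = 10.1766
Stratum 3 (≥ 60): n = 599; a·d/n = 87·109/599 = 15.8314; b·c/n = 291·112/599 = 54.4107
OR_MH = (5.6588 + 1.8563 + 15.8314) / (21.5013 + 10.1766 + 54.4107) = 23.3464 / 86.0886 = 0.27119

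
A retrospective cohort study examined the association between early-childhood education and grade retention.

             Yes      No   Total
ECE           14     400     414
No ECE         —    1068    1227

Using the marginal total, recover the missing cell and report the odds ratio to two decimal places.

0.24

The missing cell is in the unexposed row: 1227 − 1068 = 159.
So a = 14, b = 400, c = 159, d = 1068.
OR = (a·d)/(b·c) = (14 × 1068) / (400 × 159) = 14952 / 63600 = 0.23509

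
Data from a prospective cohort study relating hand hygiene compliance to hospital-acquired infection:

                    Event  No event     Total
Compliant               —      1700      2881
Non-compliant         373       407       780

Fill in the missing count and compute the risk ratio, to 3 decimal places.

The missing cell is in the exposed row: 2881 − 1700 = 1181.
So a = 1181, b = 1700, c = 373, d = 407.
RR = [a/(a+b)] / [c/(c+d)] = (1181/2881) / (373/780) = 0.40993/0.47821 = 0.85722

0.857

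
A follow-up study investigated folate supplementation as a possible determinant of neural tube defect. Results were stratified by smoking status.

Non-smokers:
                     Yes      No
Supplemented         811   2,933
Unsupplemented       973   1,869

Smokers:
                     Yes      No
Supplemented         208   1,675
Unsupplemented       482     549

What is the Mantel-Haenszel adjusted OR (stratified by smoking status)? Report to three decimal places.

0.379

OR_MH = Σ(aᵢdᵢ/nᵢ) / Σ(bᵢcᵢ/nᵢ), where nᵢ is the stratum total.
Stratum 1 (Non-smokers): n = 6586; a·d/n = 811·1869/6586 = 230.1486; b·c/n = 2933·973/6586 = 433.3145
Stratum 2 (Smokers): n = 2914; a·d/n = 208·549/2914 = 39.1874; b·c/n = 1675·482/2914 = 277.0590
OR_MH = (230.1486 + 39.1874) / (433.3145 + 277.0590) = 269.3360 / 710.3735 = 0.37915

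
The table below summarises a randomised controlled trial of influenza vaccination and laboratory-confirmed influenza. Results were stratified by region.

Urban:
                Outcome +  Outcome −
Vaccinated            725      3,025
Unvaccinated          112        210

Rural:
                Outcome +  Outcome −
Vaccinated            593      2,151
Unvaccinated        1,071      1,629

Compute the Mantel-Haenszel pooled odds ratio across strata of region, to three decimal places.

0.424

OR_MH = Σ(aᵢdᵢ/nᵢ) / Σ(bᵢcᵢ/nᵢ), where nᵢ is the stratum total.
Stratum 1 (Urban): n = 4072; a·d/n = 725·210/4072 = 37.3895; b·c/n = 3025·112/4072 = 83.2024
Stratum 2 (Rural): n = 5444; a·d/n = 593·1629/5444 = 177.4425; b·c/n = 2151·1071/5444 = 423.1670
OR_MH = (37.3895 + 177.4425) / (83.2024 + 423.1670) = 214.8320 / 506.3693 = 0.42426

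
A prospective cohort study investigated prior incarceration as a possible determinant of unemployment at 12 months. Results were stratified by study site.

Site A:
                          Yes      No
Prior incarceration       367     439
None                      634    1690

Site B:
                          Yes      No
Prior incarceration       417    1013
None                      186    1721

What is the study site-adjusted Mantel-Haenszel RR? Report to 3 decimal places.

2.102

RR_MH = Σ(aᵢ·n₀ᵢ/nᵢ) / Σ(cᵢ·n₁ᵢ/nᵢ), with n₁ᵢ = aᵢ+bᵢ (exposed), n₀ᵢ = cᵢ+dᵢ (unexposed), nᵢ = n₁ᵢ+n₀ᵢ.
Stratum 1 (Site A): n₁ = 806, n₀ = 2324, n = 3130; a·n₀/n = 367·2324/3130 = 272.4946; c·n₁/n = 634·806/3130 = 163.2601
Stratum 2 (Site B): n₁ = 1430, n₀ = 1907, n = 3337; a·n₀/n = 417·1907/3337 = 238.3036; c·n₁/n = 186·1430/3337 = 79.7063
RR_MH = (272.4946 + 238.3036) / (163.2601 + 79.7063) = 510.7981 / 242.9664 = 2.10234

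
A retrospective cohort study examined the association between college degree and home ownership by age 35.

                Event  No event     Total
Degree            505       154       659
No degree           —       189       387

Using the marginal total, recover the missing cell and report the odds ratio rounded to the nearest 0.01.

3.13

The missing cell is in the unexposed row: 387 − 189 = 198.
So a = 505, b = 154, c = 198, d = 189.
OR = (a·d)/(b·c) = (505 × 189) / (154 × 198) = 95445 / 30492 = 3.13017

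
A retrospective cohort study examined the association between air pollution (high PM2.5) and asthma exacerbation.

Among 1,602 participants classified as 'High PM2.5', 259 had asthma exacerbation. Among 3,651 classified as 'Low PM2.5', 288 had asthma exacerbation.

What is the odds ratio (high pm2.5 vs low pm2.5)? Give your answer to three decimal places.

2.252

From the description: a = 259, b = 1343, c = 288, d = 3363.
OR = (a·d)/(b·c) = (259 × 3363) / (1343 × 288) = 871017 / 386784 = 2.25195
The odds of asthma exacerbation are about 2.25 times as high in the high pm2.5 group.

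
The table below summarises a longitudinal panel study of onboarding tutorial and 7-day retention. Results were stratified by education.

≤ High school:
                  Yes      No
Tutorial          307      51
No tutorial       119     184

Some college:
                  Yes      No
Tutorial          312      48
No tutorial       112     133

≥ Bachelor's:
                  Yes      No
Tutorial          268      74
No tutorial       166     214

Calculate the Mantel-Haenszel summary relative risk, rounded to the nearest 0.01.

RR_MH = Σ(aᵢ·n₀ᵢ/nᵢ) / Σ(cᵢ·n₁ᵢ/nᵢ), with n₁ᵢ = aᵢ+bᵢ (exposed), n₀ᵢ = cᵢ+dᵢ (unexposed), nᵢ = n₁ᵢ+n₀ᵢ.
Stratum 1 (≤ High school): n₁ = 358, n₀ = 303, n = 661; a·n₀/n = 307·303/661 = 140.7277; c·n₁/n = 119·358/661 = 64.4508
Stratum 2 (Some college): n₁ = 360, n₀ = 245, n = 605; a·n₀/n = 312·245/605 = 126.3471; c·n₁/n = 112·360/605 = 66.6446
Stratum 3 (≥ Bachelor's): n₁ = 342, n₀ = 380, n = 722; a·n₀/n = 268·380/722 = 141.0526; c·n₁/n = 166·342/722 = 78.6316
RR_MH = (140.7277 + 126.3471 + 141.0526) / (64.4508 + 66.6446 + 78.6316) = 408.1274 / 209.7270 = 1.94599

1.95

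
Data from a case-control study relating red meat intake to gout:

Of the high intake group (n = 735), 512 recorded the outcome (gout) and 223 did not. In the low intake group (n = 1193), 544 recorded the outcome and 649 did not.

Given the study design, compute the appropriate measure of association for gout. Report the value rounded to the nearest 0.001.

From the description: a = 512, b = 223, c = 544, d = 649.
This is a case-control study: participants were sampled on outcome status, so risks in the source population cannot be estimated directly — relative risk is not valid here. The odds ratio is the appropriate measure.
OR = (a·d)/(b·c) = (512 × 649) / (223 × 544) = 332288 / 121312 = 2.73912

2.739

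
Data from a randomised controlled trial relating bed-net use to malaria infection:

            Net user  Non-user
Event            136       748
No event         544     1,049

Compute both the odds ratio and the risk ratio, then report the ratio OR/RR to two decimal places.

Reading the table with exposure as columns: a = 136 (Net user, case), b = 544 (Net user, non-case), c = 748 (Non-user, case), d = 1049.
OR = (136·1049)/(544·748) = 142664/406912 = 0.35060
Risk in exposed = 136/680 = 0.20000; risk in unexposed = 748/1797 = 0.41625; RR = 0.48048
OR/RR = 0.35060 / 0.48048 = 0.72969
The outcome is not rare, so the OR lies further from 1 than the RR.

0.73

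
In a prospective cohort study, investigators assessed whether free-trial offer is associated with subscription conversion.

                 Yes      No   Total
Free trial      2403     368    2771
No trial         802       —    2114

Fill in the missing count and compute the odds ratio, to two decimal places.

The missing cell is in the unexposed row: 2114 − 802 = 1312.
So a = 2403, b = 368, c = 802, d = 1312.
OR = (a·d)/(b·c) = (2403 × 1312) / (368 × 802) = 3152736 / 295136 = 10.68232

10.68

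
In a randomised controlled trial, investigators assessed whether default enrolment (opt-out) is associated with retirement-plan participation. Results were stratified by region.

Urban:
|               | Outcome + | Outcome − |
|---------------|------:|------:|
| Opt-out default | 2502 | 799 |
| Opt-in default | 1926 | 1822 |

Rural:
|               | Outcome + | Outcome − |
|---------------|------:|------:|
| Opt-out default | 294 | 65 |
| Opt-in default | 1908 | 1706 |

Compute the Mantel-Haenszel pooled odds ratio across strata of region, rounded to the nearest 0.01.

3.10

OR_MH = Σ(aᵢdᵢ/nᵢ) / Σ(bᵢcᵢ/nᵢ), where nᵢ is the stratum total.
Stratum 1 (Urban): n = 7049; a·d/n = 2502·1822/7049 = 646.7079; b·c/n = 799·1926/7049 = 218.3110
Stratum 2 (Rural): n = 3973; a·d/n = 294·1706/3973 = 126.2431; b·c/n = 65·1908/3973 = 31.2157
OR_MH = (646.7079 + 126.2431) / (218.3110 + 31.2157) = 772.9510 / 249.5267 = 3.09767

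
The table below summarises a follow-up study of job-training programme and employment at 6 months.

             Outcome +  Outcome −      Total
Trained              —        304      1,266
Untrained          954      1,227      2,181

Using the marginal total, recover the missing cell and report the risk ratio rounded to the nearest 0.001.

The missing cell is in the exposed row: 1266 − 304 = 962.
So a = 962, b = 304, c = 954, d = 1227.
RR = [a/(a+b)] / [c/(c+d)] = (962/1266) / (954/2181) = 0.75987/0.43741 = 1.73720

1.737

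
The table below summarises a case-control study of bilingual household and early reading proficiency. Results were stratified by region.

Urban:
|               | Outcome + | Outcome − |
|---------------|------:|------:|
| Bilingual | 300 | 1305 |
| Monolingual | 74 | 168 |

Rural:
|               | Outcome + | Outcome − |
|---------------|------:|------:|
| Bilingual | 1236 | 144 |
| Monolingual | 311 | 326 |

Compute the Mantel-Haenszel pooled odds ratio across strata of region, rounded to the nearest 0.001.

3.048

OR_MH = Σ(aᵢdᵢ/nᵢ) / Σ(bᵢcᵢ/nᵢ), where nᵢ is the stratum total.
Stratum 1 (Urban): n = 1847; a·d/n = 300·168/1847 = 27.2875; b·c/n = 1305·74/1847 = 52.2848
Stratum 2 (Rural): n = 2017; a·d/n = 1236·326/2017 = 199.7700; b·c/n = 144·311/2017 = 22.2033
OR_MH = (27.2875 + 199.7700) / (52.2848 + 22.2033) = 227.0574 / 74.4881 = 3.04824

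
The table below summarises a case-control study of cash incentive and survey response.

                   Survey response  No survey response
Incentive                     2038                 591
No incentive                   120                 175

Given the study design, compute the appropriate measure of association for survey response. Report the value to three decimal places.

5.029

Cells: a = 2038, b = 591, c = 120, d = 175.
This is a case-control study: participants were sampled on outcome status, so risks in the source population cannot be estimated directly — relative risk is not valid here. The odds ratio is the appropriate measure.
OR = (a·d)/(b·c) = (2038 × 175) / (591 × 120) = 356650 / 70920 = 5.02891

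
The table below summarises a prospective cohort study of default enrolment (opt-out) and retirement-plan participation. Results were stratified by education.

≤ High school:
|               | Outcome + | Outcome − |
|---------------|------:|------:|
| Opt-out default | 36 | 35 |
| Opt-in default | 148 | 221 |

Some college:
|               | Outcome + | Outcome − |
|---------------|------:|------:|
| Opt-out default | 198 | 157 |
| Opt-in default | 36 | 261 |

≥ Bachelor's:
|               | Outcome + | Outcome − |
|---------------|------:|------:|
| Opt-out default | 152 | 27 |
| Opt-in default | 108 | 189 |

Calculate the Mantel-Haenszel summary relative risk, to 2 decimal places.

2.56

RR_MH = Σ(aᵢ·n₀ᵢ/nᵢ) / Σ(cᵢ·n₁ᵢ/nᵢ), with n₁ᵢ = aᵢ+bᵢ (exposed), n₀ᵢ = cᵢ+dᵢ (unexposed), nᵢ = n₁ᵢ+n₀ᵢ.
Stratum 1 (≤ High school): n₁ = 71, n₀ = 369, n = 440; a·n₀/n = 36·369/440 = 30.1909; c·n₁/n = 148·71/440 = 23.8818
Stratum 2 (Some college): n₁ = 355, n₀ = 297, n = 652; a·n₀/n = 198·297/652 = 90.1933; c·n₁/n = 36·355/652 = 19.6012
Stratum 3 (≥ Bachelor's): n₁ = 179, n₀ = 297, n = 476; a·n₀/n = 152·297/476 = 94.8403; c·n₁/n = 108·179/476 = 40.6134
RR_MH = (30.1909 + 90.1933 + 94.8403) / (23.8818 + 19.6012 + 40.6134) = 215.2245 / 84.0965 = 2.55926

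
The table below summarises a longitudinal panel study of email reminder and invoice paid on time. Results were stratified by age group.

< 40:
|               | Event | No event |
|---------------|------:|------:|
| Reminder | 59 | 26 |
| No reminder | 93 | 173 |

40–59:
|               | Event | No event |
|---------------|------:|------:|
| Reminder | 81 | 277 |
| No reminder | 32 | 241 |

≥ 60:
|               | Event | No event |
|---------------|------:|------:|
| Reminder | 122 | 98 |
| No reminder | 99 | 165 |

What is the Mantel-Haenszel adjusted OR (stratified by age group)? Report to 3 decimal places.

2.479

OR_MH = Σ(aᵢdᵢ/nᵢ) / Σ(bᵢcᵢ/nᵢ), where nᵢ is the stratum total.
Stratum 1 (< 40): n = 351; a·d/n = 59·173/351 = 29.0798; b·c/n = 26·93/351 = 6.8889
Stratum 2 (40–59): n = 631; a·d/n = 81·241/631 = 30.9366; b·c/n = 277·32/631 = 14.0475
Stratum 3 (≥ 60): n = 484; a·d/n = 122·165/484 = 41.5909; b·c/n = 98·99/484 = 20.0455
OR_MH = (29.0798 + 30.9366 + 41.5909) / (6.8889 + 14.0475 + 20.0455) = 101.6073 / 40.9819 = 2.47932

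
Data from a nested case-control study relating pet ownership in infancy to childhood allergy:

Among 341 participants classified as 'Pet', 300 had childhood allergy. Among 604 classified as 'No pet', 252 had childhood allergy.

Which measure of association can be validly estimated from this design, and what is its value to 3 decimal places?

From the description: a = 300, b = 41, c = 252, d = 352.
This is a nested case-control study: participants were sampled on outcome status, so risks in the source population cannot be estimated directly — relative risk is not valid here. The odds ratio is the appropriate measure.
OR = (a·d)/(b·c) = (300 × 352) / (41 × 252) = 105600 / 10332 = 10.22067

10.221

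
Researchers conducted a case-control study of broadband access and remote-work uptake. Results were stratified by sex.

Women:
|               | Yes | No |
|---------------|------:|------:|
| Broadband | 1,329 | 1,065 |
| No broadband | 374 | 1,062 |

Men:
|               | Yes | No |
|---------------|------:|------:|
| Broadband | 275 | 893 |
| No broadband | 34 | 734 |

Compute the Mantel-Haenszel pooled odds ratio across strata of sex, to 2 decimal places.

3.95

OR_MH = Σ(aᵢdᵢ/nᵢ) / Σ(bᵢcᵢ/nᵢ), where nᵢ is the stratum total.
Stratum 1 (Women): n = 3830; a·d/n = 1329·1062/3830 = 368.5112; b·c/n = 1065·374/3830 = 103.9974
Stratum 2 (Men): n = 1936; a·d/n = 275·734/1936 = 104.2614; b·c/n = 893·34/1936 = 15.6829
OR_MH = (368.5112 + 104.2614) / (103.9974 + 15.6829) = 472.7726 / 119.6802 = 3.95030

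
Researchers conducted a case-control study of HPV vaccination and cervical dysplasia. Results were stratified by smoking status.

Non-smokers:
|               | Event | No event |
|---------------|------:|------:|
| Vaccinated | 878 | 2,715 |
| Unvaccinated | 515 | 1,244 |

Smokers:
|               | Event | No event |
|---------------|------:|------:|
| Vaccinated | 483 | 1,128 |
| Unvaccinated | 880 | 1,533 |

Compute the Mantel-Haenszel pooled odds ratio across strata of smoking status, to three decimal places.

0.764

OR_MH = Σ(aᵢdᵢ/nᵢ) / Σ(bᵢcᵢ/nᵢ), where nᵢ is the stratum total.
Stratum 1 (Non-smokers): n = 5352; a·d/n = 878·1244/5352 = 204.0792; b·c/n = 2715·515/5352 = 261.2528
Stratum 2 (Smokers): n = 4024; a·d/n = 483·1533/4024 = 184.0057; b·c/n = 1128·880/4024 = 246.6799
OR_MH = (204.0792 + 184.0057) / (261.2528 + 246.6799) = 388.0849 / 507.9327 = 0.76405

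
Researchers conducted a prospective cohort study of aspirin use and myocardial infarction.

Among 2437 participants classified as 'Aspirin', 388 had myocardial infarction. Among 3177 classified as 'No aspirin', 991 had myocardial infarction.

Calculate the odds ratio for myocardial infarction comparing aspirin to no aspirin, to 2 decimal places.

From the description: a = 388, b = 2049, c = 991, d = 2186.
OR = (a·d)/(b·c) = (388 × 2186) / (2049 × 991) = 848168 / 2030559 = 0.41770
Exposure is associated with lower odds of myocardial infarction (OR = 0.42 < 1).

0.42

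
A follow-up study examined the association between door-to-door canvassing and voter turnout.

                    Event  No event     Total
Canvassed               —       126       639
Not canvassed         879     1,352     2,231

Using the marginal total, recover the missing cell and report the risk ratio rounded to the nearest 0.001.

The missing cell is in the exposed row: 639 − 126 = 513.
So a = 513, b = 126, c = 879, d = 1352.
RR = [a/(a+b)] / [c/(c+d)] = (513/639) / (879/2231) = 0.80282/0.39399 = 2.03764

2.038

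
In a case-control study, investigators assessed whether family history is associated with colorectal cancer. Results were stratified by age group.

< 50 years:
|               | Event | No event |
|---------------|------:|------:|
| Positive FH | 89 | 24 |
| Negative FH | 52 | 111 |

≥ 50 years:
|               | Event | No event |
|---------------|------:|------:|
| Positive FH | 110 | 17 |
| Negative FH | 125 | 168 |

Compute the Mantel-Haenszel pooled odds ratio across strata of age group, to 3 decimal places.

8.328

OR_MH = Σ(aᵢdᵢ/nᵢ) / Σ(bᵢcᵢ/nᵢ), where nᵢ is the stratum total.
Stratum 1 (< 50 years): n = 276; a·d/n = 89·111/276 = 35.7935; b·c/n = 24·52/276 = 4.5217
Stratum 2 (≥ 50 years): n = 420; a·d/n = 110·168/420 = 44.0000; b·c/n = 17·125/420 = 5.0595
OR_MH = (35.7935 + 44.0000) / (4.5217 + 5.0595) = 79.7935 / 9.5813 = 8.32808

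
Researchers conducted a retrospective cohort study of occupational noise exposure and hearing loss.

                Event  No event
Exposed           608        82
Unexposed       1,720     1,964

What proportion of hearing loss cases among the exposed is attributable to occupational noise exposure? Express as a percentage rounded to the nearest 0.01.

Cells: a = 608, b = 82, c = 1720, d = 1964.
Risk in exposed = 608/690 = 0.88116; risk in unexposed = 1720/3684 = 0.46688.
RR = 0.88116/0.46688 = 1.88732
AR% = (RR − 1)/RR × 100 = (1.88732 − 1)/1.88732 × 100 = 47.0148%

47.01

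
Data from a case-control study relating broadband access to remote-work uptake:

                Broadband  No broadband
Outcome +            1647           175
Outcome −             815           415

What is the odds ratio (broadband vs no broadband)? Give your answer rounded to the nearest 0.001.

4.792

Reading the table with exposure as columns: a = 1647 (Broadband, case), b = 815 (Broadband, non-case), c = 175 (No broadband, case), d = 415.
OR = (a·d)/(b·c) = (1647 × 415) / (815 × 175) = 683505 / 142625 = 4.79232
The odds of remote-work uptake are about 4.79 times as high in the broadband group.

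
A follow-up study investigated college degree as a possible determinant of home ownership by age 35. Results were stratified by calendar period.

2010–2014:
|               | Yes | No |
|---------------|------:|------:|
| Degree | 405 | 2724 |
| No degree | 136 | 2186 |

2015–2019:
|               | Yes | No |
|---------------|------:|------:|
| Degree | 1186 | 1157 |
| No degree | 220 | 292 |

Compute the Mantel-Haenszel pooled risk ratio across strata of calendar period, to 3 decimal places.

RR_MH = Σ(aᵢ·n₀ᵢ/nᵢ) / Σ(cᵢ·n₁ᵢ/nᵢ), with n₁ᵢ = aᵢ+bᵢ (exposed), n₀ᵢ = cᵢ+dᵢ (unexposed), nᵢ = n₁ᵢ+n₀ᵢ.
Stratum 1 (2010–2014): n₁ = 3129, n₀ = 2322, n = 5451; a·n₀/n = 405·2322/5451 = 172.5206; c·n₁/n = 136·3129/5451 = 78.0671
Stratum 2 (2015–2019): n₁ = 2343, n₀ = 512, n = 2855; a·n₀/n = 1186·512/2855 = 212.6907; c·n₁/n = 220·2343/2855 = 180.5464
RR_MH = (172.5206 + 212.6907) / (78.0671 + 180.5464) = 385.2114 / 258.6136 = 1.48953

1.490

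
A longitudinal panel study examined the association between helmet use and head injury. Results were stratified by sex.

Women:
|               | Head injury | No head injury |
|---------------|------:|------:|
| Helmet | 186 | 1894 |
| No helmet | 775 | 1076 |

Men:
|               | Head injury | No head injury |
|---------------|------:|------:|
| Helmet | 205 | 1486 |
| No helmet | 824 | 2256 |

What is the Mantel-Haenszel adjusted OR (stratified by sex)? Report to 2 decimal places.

OR_MH = Σ(aᵢdᵢ/nᵢ) / Σ(bᵢcᵢ/nᵢ), where nᵢ is the stratum total.
Stratum 1 (Women): n = 3931; a·d/n = 186·1076/3931 = 50.9122; b·c/n = 1894·775/3931 = 373.4037
Stratum 2 (Men): n = 4771; a·d/n = 205·2256/4771 = 96.9357; b·c/n = 1486·824/4771 = 256.6472
OR_MH = (50.9122 + 96.9357) / (373.4037 + 256.6472) = 147.8479 / 630.0510 = 0.23466

0.23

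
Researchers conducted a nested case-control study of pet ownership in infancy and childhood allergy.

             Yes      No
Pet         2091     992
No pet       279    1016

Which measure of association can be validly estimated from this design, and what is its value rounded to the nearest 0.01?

Cells: a = 2091, b = 992, c = 279, d = 1016.
This is a nested case-control study: participants were sampled on outcome status, so risks in the source population cannot be estimated directly — relative risk is not valid here. The odds ratio is the appropriate measure.
OR = (a·d)/(b·c) = (2091 × 1016) / (992 × 279) = 2124456 / 276768 = 7.67595

7.68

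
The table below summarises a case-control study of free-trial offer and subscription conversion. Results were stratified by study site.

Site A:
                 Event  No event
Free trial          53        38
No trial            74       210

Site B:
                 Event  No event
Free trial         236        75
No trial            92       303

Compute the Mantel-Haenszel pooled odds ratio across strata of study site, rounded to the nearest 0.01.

OR_MH = Σ(aᵢdᵢ/nᵢ) / Σ(bᵢcᵢ/nᵢ), where nᵢ is the stratum total.
Stratum 1 (Site A): n = 375; a·d/n = 53·210/375 = 29.6800; b·c/n = 38·74/375 = 7.4987
Stratum 2 (Site B): n = 706; a·d/n = 236·303/706 = 101.2861; b·c/n = 75·92/706 = 9.7734
OR_MH = (29.6800 + 101.2861) / (7.4987 + 9.7734) = 130.9661 / 17.2720 = 7.58255

7.58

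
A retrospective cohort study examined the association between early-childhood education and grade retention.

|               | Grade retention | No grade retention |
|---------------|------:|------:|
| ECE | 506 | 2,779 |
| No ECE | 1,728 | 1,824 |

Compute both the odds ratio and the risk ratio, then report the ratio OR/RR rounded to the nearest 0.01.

0.61

Cells: a = 506, b = 2779, c = 1728, d = 1824.
OR = (506·1824)/(2779·1728) = 922944/4802112 = 0.19220
Risk in exposed = 506/3285 = 0.15403; risk in unexposed = 1728/3552 = 0.48649; RR = 0.31662
OR/RR = 0.19220 / 0.31662 = 0.60701
The outcome is not rare, so the OR lies further from 1 than the RR.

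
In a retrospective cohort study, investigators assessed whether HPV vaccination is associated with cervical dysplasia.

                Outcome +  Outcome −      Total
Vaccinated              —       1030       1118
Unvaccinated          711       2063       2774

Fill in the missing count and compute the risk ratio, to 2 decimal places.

The missing cell is in the exposed row: 1118 − 1030 = 88.
So a = 88, b = 1030, c = 711, d = 2063.
RR = [a/(a+b)] / [c/(c+d)] = (88/1118) / (711/2774) = 0.07871/0.25631 = 0.30710

0.31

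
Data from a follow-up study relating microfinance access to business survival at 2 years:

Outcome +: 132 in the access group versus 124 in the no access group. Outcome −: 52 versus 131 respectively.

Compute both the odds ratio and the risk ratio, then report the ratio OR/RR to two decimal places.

1.82

From the description: a = 132, b = 52, c = 124, d = 131.
OR = (132·131)/(52·124) = 17292/6448 = 2.68176
Risk in exposed = 132/184 = 0.71739; risk in unexposed = 124/255 = 0.48627; RR = 1.47528
OR/RR = 2.68176 / 1.47528 = 1.81780
The outcome is not rare, so the OR lies further from 1 than the RR.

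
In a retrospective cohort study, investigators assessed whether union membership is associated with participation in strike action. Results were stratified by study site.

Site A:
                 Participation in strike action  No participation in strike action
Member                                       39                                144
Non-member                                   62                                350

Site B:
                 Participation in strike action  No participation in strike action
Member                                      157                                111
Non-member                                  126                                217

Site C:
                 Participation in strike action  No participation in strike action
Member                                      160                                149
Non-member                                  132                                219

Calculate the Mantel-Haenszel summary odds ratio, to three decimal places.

OR_MH = Σ(aᵢdᵢ/nᵢ) / Σ(bᵢcᵢ/nᵢ), where nᵢ is the stratum total.
Stratum 1 (Site A): n = 595; a·d/n = 39·350/595 = 22.9412; b·c/n = 144·62/595 = 15.0050
Stratum 2 (Site B): n = 611; a·d/n = 157·217/611 = 55.7594; b·c/n = 111·126/611 = 22.8903
Stratum 3 (Site C): n = 660; a·d/n = 160·219/660 = 53.0909; b·c/n = 149·132/660 = 29.8000
OR_MH = (22.9412 + 55.7594 + 53.0909) / (15.0050 + 22.8903 + 29.8000) = 131.7915 / 67.6954 = 1.94683

1.947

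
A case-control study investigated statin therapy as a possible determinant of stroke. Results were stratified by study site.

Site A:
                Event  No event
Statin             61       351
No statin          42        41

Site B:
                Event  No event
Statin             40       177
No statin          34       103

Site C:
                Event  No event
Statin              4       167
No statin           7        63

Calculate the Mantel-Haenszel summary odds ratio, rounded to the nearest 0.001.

0.344

OR_MH = Σ(aᵢdᵢ/nᵢ) / Σ(bᵢcᵢ/nᵢ), where nᵢ is the stratum total.
Stratum 1 (Site A): n = 495; a·d/n = 61·41/495 = 5.0525; b·c/n = 351·42/495 = 29.7818
Stratum 2 (Site B): n = 354; a·d/n = 40·103/354 = 11.6384; b·c/n = 177·34/354 = 17.0000
Stratum 3 (Site C): n = 241; a·d/n = 4·63/241 = 1.0456; b·c/n = 167·7/241 = 4.8506
OR_MH = (5.0525 + 11.6384 + 1.0456) / (29.7818 + 17.0000 + 4.8506) = 17.7366 / 51.6324 = 0.34352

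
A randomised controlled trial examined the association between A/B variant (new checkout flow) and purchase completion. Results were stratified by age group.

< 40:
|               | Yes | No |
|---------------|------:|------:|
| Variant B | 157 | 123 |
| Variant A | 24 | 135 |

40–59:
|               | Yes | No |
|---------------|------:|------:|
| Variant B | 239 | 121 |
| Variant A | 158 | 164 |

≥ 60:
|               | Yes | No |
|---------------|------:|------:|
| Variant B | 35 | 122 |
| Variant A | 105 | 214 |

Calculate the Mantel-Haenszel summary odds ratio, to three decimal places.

OR_MH = Σ(aᵢdᵢ/nᵢ) / Σ(bᵢcᵢ/nᵢ), where nᵢ is the stratum total.
Stratum 1 (< 40): n = 439; a·d/n = 157·135/439 = 48.2802; b·c/n = 123·24/439 = 6.7244
Stratum 2 (40–59): n = 682; a·d/n = 239·164/682 = 57.4721; b·c/n = 121·158/682 = 28.0323
Stratum 3 (≥ 60): n = 476; a·d/n = 35·214/476 = 15.7353; b·c/n = 122·105/476 = 26.9118
OR_MH = (48.2802 + 57.4721 + 15.7353) / (6.7244 + 28.0323 + 26.9118) = 121.4876 / 61.6684 = 1.97001

1.970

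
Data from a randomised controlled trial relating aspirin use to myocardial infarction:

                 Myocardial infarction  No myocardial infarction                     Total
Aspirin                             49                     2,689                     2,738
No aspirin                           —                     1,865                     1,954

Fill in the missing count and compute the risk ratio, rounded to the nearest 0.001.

0.393

The missing cell is in the unexposed row: 1954 − 1865 = 89.
So a = 49, b = 2689, c = 89, d = 1865.
RR = [a/(a+b)] / [c/(c+d)] = (49/2738) / (89/1954) = 0.01790/0.04555 = 0.39291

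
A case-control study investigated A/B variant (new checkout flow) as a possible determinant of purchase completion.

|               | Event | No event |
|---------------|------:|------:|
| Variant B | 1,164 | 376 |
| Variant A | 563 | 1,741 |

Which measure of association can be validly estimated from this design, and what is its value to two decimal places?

Cells: a = 1164, b = 376, c = 563, d = 1741.
This is a case-control study: participants were sampled on outcome status, so risks in the source population cannot be estimated directly — relative risk is not valid here. The odds ratio is the appropriate measure.
OR = (a·d)/(b·c) = (1164 × 1741) / (376 × 563) = 2026524 / 211688 = 9.57316

9.57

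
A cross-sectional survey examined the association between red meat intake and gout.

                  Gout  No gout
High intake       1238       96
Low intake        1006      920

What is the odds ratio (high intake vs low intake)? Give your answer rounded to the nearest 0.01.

11.79

Cells: a = 1238, b = 96, c = 1006, d = 920.
OR = (a·d)/(b·c) = (1238 × 920) / (96 × 1006) = 1138960 / 96576 = 11.79341
The odds of gout are about 11.79 times as high in the high intake group.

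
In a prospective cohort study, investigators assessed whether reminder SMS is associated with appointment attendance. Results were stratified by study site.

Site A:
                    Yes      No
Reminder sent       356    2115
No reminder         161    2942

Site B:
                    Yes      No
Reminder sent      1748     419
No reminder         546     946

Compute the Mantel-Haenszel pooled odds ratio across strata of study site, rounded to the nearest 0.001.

5.176

OR_MH = Σ(aᵢdᵢ/nᵢ) / Σ(bᵢcᵢ/nᵢ), where nᵢ is the stratum total.
Stratum 1 (Site A): n = 5574; a·d/n = 356·2942/5574 = 187.8995; b·c/n = 2115·161/5574 = 61.0899
Stratum 2 (Site B): n = 3659; a·d/n = 1748·946/3659 = 451.9289; b·c/n = 419·546/3659 = 62.5236
OR_MH = (187.8995 + 451.9289) / (61.0899 + 62.5236) = 639.8285 / 123.6135 = 5.17604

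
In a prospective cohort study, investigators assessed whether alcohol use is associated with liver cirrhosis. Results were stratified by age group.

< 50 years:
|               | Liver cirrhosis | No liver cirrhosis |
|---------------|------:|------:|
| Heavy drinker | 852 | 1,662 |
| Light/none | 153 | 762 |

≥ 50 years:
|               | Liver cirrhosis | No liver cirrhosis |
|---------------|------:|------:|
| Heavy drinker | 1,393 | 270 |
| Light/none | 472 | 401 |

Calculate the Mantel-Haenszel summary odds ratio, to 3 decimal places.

OR_MH = Σ(aᵢdᵢ/nᵢ) / Σ(bᵢcᵢ/nᵢ), where nᵢ is the stratum total.
Stratum 1 (< 50 years): n = 3429; a·d/n = 852·762/3429 = 189.3333; b·c/n = 1662·153/3429 = 74.1575
Stratum 2 (≥ 50 years): n = 2536; a·d/n = 1393·401/2536 = 220.2654; b·c/n = 270·472/2536 = 50.2524
OR_MH = (189.3333 + 220.2654) / (74.1575 + 50.2524) = 409.5987 / 124.4098 = 3.29233

3.292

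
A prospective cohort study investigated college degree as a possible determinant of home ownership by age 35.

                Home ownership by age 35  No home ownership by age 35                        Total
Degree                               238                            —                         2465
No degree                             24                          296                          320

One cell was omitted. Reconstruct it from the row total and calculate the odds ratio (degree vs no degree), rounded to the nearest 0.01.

The missing cell is in the exposed row: 2465 − 238 = 2227.
So a = 238, b = 2227, c = 24, d = 296.
OR = (a·d)/(b·c) = (238 × 296) / (2227 × 24) = 70448 / 53448 = 1.31807

1.32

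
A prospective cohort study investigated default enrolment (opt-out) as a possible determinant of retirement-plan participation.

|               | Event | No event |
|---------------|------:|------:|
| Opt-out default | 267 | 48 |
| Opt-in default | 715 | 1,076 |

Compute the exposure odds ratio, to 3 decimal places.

8.371

Cells: a = 267, b = 48, c = 715, d = 1076.
OR = (a·d)/(b·c) = (267 × 1076) / (48 × 715) = 287292 / 34320 = 8.37098
The odds of retirement-plan participation are about 8.37 times as high in the opt-out default group.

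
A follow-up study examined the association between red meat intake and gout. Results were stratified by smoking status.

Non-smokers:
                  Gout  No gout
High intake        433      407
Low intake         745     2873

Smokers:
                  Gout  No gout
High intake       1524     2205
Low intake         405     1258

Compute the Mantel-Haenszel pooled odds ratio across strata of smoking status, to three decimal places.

OR_MH = Σ(aᵢdᵢ/nᵢ) / Σ(bᵢcᵢ/nᵢ), where nᵢ is the stratum total.
Stratum 1 (Non-smokers): n = 4458; a·d/n = 433·2873/4458 = 279.0509; b·c/n = 407·745/4458 = 68.0159
Stratum 2 (Smokers): n = 5392; a·d/n = 1524·1258/5392 = 355.5623; b·c/n = 2205·405/5392 = 165.6204
OR_MH = (279.0509 + 355.5623) / (68.0159 + 165.6204) = 634.6132 / 233.6363 = 2.71624

2.716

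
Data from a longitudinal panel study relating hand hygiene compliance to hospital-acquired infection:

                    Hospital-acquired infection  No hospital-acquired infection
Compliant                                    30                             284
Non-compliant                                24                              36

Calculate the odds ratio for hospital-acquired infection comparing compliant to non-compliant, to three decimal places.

Cells: a = 30, b = 284, c = 24, d = 36.
OR = (a·d)/(b·c) = (30 × 36) / (284 × 24) = 1080 / 6816 = 0.15845
Exposure is associated with lower odds of hospital-acquired infection (OR = 0.16 < 1).

0.158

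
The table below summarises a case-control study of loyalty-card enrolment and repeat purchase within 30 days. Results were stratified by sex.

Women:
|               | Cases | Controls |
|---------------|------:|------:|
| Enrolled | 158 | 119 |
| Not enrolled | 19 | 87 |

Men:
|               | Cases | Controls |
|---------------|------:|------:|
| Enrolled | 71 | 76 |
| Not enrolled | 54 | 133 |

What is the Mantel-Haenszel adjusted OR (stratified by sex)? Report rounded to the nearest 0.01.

3.53

OR_MH = Σ(aᵢdᵢ/nᵢ) / Σ(bᵢcᵢ/nᵢ), where nᵢ is the stratum total.
Stratum 1 (Women): n = 383; a·d/n = 158·87/383 = 35.8903; b·c/n = 119·19/383 = 5.9034
Stratum 2 (Men): n = 334; a·d/n = 71·133/334 = 28.2725; b·c/n = 76·54/334 = 12.2874
OR_MH = (35.8903 + 28.2725) / (5.9034 + 12.2874) = 64.1628 / 18.1908 = 3.52721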